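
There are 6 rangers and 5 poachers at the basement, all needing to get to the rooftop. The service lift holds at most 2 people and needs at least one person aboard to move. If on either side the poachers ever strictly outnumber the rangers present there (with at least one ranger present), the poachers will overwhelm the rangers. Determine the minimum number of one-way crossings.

Counting alone: each trip to the rooftop takes at most 2 across and each return brings at least 1 back, so after t trips out (and t−1 returns) at most 2t − (t−1) of the 11 are across; that first reaches 11 at t = 10, so at least 19 crossings are needed.
The plan below uses exactly 19 crossings, so it is optimal:
1. 2 poachers → the rooftop.  (the basement: 6R 3P; the rooftop: 0R 2P)
2. 1 poacher ← the basement.  (the basement: 6R 4P; the rooftop: 0R 1P)
3. 2 poachers → the rooftop.  (the basement: 6R 2P; the rooftop: 0R 3P)
4. 1 poacher ← the basement.  (the basement: 6R 3P; the rooftop: 0R 2P)
5. 2 rangers → the rooftop.  (the basement: 4R 3P; the rooftop: 2R 2P)
6. 1 poacher ← the basement.  (the basement: 4R 4P; the rooftop: 2R 1P)
7. 1 ranger and 1 poacher → the rooftop.  (the basement: 3R 3P; the rooftop: 3R 2P)
8. 1 ranger ← the basement.  (the basement: 4R 3P; the rooftop: 2R 2P)
9. 1 ranger and 1 poacher → the rooftop.  (the basement: 3R 2P; the rooftop: 3R 3P)
10. 1 poacher ← the basement.  (the basement: 3R 3P; the rooftop: 3R 2P)
11. 1 ranger and 1 poacher → the rooftop.  (the basement: 2R 2P; the rooftop: 4R 3P)
12. 1 ranger ← the basement.  (the basement: 3R 2P; the rooftop: 3R 3P)
13. 1 ranger and 1 poacher → the rooftop.  (the basement: 2R 1P; the rooftop: 4R 4P)
14. 1 poacher ← the basement.  (the basement: 2R 2P; the rooftop: 4R 3P)
15. 1 ranger and 1 poacher → the rooftop.  (the basement: 1R 1P; the rooftop: 5R 4P)
16. 1 ranger ← the basement.  (the basement: 2R 1P; the rooftop: 4R 4P)
17. 1 ranger and 1 poacher → the rooftop.  (the basement: 1R 0P; the rooftop: 5R 5P)
18. 1 poacher ← the basement.  (the basement: 1R 1P; the rooftop: 5R 4P)
19. 1 ranger and 1 poacher → the rooftop.  (the basement: 0R 0P; the rooftop: 6R 5P)

19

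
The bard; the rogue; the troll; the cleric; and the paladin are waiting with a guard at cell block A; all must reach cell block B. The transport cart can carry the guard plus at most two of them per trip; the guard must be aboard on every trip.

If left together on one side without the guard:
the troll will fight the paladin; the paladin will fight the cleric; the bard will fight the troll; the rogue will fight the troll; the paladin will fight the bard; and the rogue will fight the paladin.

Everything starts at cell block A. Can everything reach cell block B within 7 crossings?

Yes — this plan uses 7 crossings (≤ 7):
1. Guard goes to cell block B with the paladin and the troll.  [cell block A: the bard, the cleric, the rogue | cell block B: the paladin, the troll]
2. Guard goes back to cell block A with the troll.  [cell block A: the bard, the cleric, the rogue, the troll | cell block B: the paladin]
3. Guard goes to cell block B with the bard and the rogue.  [cell block A: the cleric, the troll | cell block B: the bard, the paladin, the rogue]
4. Guard goes back to cell block A with the paladin.  [cell block A: the cleric, the paladin, the troll | cell block B: the bard, the rogue]
5. Guard goes to cell block B with the cleric and the troll.  [cell block A: the paladin | cell block B: the bard, the cleric, the rogue, the troll]
6. Guard goes back to cell block A with the troll.  [cell block A: the paladin, the troll | cell block B: the bard, the cleric, the rogue]
7. Guard goes to cell block B with the paladin and the troll.  [cell block A: — | cell block B: the bard, the cleric, the paladin, the rogue, the troll]

Yes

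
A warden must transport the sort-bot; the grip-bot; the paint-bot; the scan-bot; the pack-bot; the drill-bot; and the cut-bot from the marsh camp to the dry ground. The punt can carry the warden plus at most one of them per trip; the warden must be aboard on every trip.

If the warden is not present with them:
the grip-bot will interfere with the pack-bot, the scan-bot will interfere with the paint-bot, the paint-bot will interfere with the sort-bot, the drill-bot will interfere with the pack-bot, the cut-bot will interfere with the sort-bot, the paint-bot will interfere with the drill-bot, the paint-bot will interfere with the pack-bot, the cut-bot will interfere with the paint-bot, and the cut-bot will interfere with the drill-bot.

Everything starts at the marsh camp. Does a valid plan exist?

Whatever the first load, the items left behind include a forbidden pair without the warden. No opening move is safe, so no plan exists.

No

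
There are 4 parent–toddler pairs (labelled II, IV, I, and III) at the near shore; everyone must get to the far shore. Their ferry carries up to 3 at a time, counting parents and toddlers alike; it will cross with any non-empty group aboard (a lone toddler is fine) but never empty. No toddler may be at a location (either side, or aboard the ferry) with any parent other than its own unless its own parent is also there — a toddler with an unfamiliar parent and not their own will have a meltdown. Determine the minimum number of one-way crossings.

Counting alone: each trip to the far shore takes at most 3 across and each return brings at least 1 back, so after t trips out (and t−1 returns) at most 3t − (t−1) of the 8 are across; that first reaches 8 at t = 4, so at least 7 crossings are needed.
The safety rule pushes this higher. Following every safe sequence of crossings, the most of the 8 that can be at the far shore as the ferry arrives there on crossing 7 is 7 — never all 8.
So no plan with fewer than 9 crossings exists, and this one achieves 9:
1. parent II and toddler II cross → the far shore.
2. parent II crosses ← the near shore.
3. parent II, parent IV, and toddler IV cross → the far shore.
4. parent II and toddler II cross ← the near shore.
5. parent I, parent II, and parent III cross → the far shore.
6. toddler IV crosses ← the near shore.
7. toddler II and toddler IV cross → the far shore.
8. toddler II crosses ← the near shore.
9. toddler I, toddler II, and toddler III cross → the far shore.

9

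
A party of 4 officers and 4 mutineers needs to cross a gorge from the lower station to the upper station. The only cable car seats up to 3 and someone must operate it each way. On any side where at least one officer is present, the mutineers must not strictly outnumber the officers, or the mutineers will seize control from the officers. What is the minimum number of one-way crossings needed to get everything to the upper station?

Counting alone: each trip to the upper station takes at most 3 across and each return brings at least 1 back, so after t trips out (and t−1 returns) at most 3t − (t−1) of the 8 are across; that first reaches 8 at t = 4, so at least 7 crossings are needed.
The safety rule pushes this higher. Following every safe sequence of crossings, the most of the 8 that can be at the upper station as the cable car arrives there on crossing 7 is 7 — never all 8.
So no plan with fewer than 9 crossings exists, and this one achieves 9:
1. 2 mutineers → the upper station.  (the lower station: 4O 2M; the upper station: 0O 2M)
2. 1 mutineer ← the lower station.  (the lower station: 4O 3M; the upper station: 0O 1M)
3. 3 mutineers → the upper station.  (the lower station: 4O 0M; the upper station: 0O 4M)
4. 1 mutineer ← the lower station.  (the lower station: 4O 1M; the upper station: 0O 3M)
5. 3 officers → the upper station.  (the lower station: 1O 1M; the upper station: 3O 3M)
6. 1 officer and 1 mutineer ← the lower station.  (the lower station: 2O 2M; the upper station: 2O 2M)
7. 2 officers → the upper station.  (the lower station: 0O 2M; the upper station: 4O 2M)
8. 1 mutineer ← the lower station.  (the lower station: 0O 3M; the upper station: 4O 1M)
9. 3 mutineers → the upper station.  (the lower station: 0O 0M; the upper station: 4O 4M)

9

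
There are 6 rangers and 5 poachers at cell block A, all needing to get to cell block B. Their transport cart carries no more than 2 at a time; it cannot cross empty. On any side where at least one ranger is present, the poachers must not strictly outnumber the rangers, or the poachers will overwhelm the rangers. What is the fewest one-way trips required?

Counting alone: each trip to cell block B takes at most 2 across and each return brings at least 1 back, so after t trips out (and t−1 returns) at most 2t − (t−1) of the 11 are across; that first reaches 11 at t = 10, so at least 19 crossings are needed.
The plan below uses exactly 19 crossings, so it is optimal:
1. 2 poachers → cell block B.  (cell block A: 6R 3P; cell block B: 0R 2P)
2. 1 poacher ← cell block A.  (cell block A: 6R 4P; cell block B: 0R 1P)
3. 2 poachers → cell block B.  (cell block A: 6R 2P; cell block B: 0R 3P)
4. 1 poacher ← cell block A.  (cell block A: 6R 3P; cell block B: 0R 2P)
5. 2 rangers → cell block B.  (cell block A: 4R 3P; cell block B: 2R 2P)
6. 1 poacher ← cell block A.  (cell block A: 4R 4P; cell block B: 2R 1P)
7. 1 ranger and 1 poacher → cell block B.  (cell block A: 3R 3P; cell block B: 3R 2P)
8. 1 ranger ← cell block A.  (cell block A: 4R 3P; cell block B: 2R 2P)
9. 1 ranger and 1 poacher → cell block B.  (cell block A: 3R 2P; cell block B: 3R 3P)
10. 1 poacher ← cell block A.  (cell block A: 3R 3P; cell block B: 3R 2P)
11. 1 ranger and 1 poacher → cell block B.  (cell block A: 2R 2P; cell block B: 4R 3P)
12. 1 ranger ← cell block A.  (cell block A: 3R 2P; cell block B: 3R 3P)
13. 1 ranger and 1 poacher → cell block B.  (cell block A: 2R 1P; cell block B: 4R 4P)
14. 1 poacher ← cell block A.  (cell block A: 2R 2P; cell block B: 4R 3P)
15. 1 ranger and 1 poacher → cell block B.  (cell block A: 1R 1P; cell block B: 5R 4P)
16. 1 ranger ← cell block A.  (cell block A: 2R 1P; cell block B: 4R 4P)
17. 1 ranger and 1 poacher → cell block B.  (cell block A: 1R 0P; cell block B: 5R 5P)
18. 1 poacher ← cell block A.  (cell block A: 1R 1P; cell block B: 5R 4P)
19. 1 ranger and 1 poacher → cell block B.  (cell block A: 0R 0P; cell block B: 6R 5P)

19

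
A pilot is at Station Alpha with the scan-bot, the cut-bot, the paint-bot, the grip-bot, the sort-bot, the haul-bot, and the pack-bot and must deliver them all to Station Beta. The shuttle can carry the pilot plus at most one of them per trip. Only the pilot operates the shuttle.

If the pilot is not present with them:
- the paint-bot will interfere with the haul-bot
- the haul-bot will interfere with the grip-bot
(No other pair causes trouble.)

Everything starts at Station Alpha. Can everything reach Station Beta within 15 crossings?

Yes

Yes — this plan uses 15 crossings (≤ 15):
1. Pilot goes to Station Beta with the haul-bot.
2. Pilot goes back to Station Alpha alone.
3. Pilot goes to Station Beta with the scan-bot.
4. Pilot goes back to Station Alpha alone.
5. Pilot goes to Station Beta with the cut-bot.
6. Pilot goes back to Station Alpha alone.
7. Pilot goes to Station Beta with the paint-bot.
8. Pilot goes back to Station Alpha with the haul-bot.
9. Pilot goes to Station Beta with the grip-bot.
10. Pilot goes back to Station Alpha alone.
11. Pilot goes to Station Beta with the sort-bot.
12. Pilot goes back to Station Alpha alone.
13. Pilot goes to Station Beta with the pack-bot.
14. Pilot goes back to Station Alpha alone.
15. Pilot goes to Station Beta with the haul-bot.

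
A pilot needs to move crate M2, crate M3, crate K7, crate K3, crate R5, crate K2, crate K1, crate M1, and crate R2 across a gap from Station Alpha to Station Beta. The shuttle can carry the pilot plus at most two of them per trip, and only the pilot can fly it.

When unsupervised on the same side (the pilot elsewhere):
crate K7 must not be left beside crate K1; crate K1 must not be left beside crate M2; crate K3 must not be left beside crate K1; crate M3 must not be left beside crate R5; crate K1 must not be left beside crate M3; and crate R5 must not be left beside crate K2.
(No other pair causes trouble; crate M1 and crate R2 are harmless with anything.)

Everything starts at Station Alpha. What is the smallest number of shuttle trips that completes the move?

Counting alone: the pilot can take at most 2 across per trip to Station Beta, so moving all 9 needs at least 5 loaded trips out, with a return between consecutive ones — at least 9 crossings.
The safety rule pushes this higher. Following every safe sequence of crossings, the most of the 9 that can be at Station Beta as the shuttle arrives there on crossing 9 is 8 — never all 9.
So no plan with fewer than 11 crossings exists, and this one achieves 11:
1. Pilot goes to Station Beta with crate K1 and crate R5.
2. Pilot goes back to Station Alpha alone.
3. Pilot goes to Station Beta with crate K2.
4. Pilot goes back to Station Alpha with crate R5.
5. Pilot goes to Station Beta with crate M2 and crate M3.
6. Pilot goes back to Station Alpha with crate K1.
7. Pilot goes to Station Beta with crate K3 and crate K7.
8. Pilot goes back to Station Alpha alone.
9. Pilot goes to Station Beta with crate M1 and crate R2.
10. Pilot goes back to Station Alpha alone.
11. Pilot goes to Station Beta with crate K1 and crate R5.

11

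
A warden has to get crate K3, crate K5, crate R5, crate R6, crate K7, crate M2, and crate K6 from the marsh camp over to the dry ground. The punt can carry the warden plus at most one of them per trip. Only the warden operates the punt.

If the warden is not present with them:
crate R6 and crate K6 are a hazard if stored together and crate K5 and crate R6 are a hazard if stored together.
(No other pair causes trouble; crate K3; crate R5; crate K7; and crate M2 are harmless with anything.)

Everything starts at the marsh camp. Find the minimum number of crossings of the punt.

15

Counting alone: the warden can take at most 1 across per trip to the dry ground, so moving all 7 needs at least 7 loaded trips out, with a return between consecutive ones — at least 13 crossings.
The safety rule pushes this higher. Following every safe sequence of crossings, the most of the 7 that can be at the dry ground as the punt arrives there on crossing 13 is 6 — never all 7.
So no plan with fewer than 15 crossings exists, and this one achieves 15:
1. Warden goes to the dry ground with crate R6.  [the marsh camp: crate K3, crate K5, crate K6, crate K7, crate M2, crate R5 | the dry ground: crate R6]
2. Warden goes back to the marsh camp alone.  [the marsh camp: crate K3, crate K5, crate K6, crate K7, crate M2, crate R5 | the dry ground: crate R6]
3. Warden goes to the dry ground with crate K3.  [the marsh camp: crate K5, crate K6, crate K7, crate M2, crate R5 | the dry ground: crate K3, crate R6]
4. Warden goes back to the marsh camp alone.  [the marsh camp: crate K5, crate K6, crate K7, crate M2, crate R5 | the dry ground: crate K3, crate R6]
5. Warden goes to the dry ground with crate K5.  [the marsh camp: crate K6, crate K7, crate M2, crate R5 | the dry ground: crate K3, crate K5, crate R6]
6. Warden goes back to the marsh camp with crate R6.  [the marsh camp: crate K6, crate K7, crate M2, crate R5, crate R6 | the dry ground: crate K3, crate K5]
7. Warden goes to the dry ground with crate K6.  [the marsh camp: crate K7, crate M2, crate R5, crate R6 | the dry ground: crate K3, crate K5, crate K6]
8. Warden goes back to the marsh camp alone.  [the marsh camp: crate K7, crate M2, crate R5, crate R6 | the dry ground: crate K3, crate K5, crate K6]
9. Warden goes to the dry ground with crate R5.  [the marsh camp: crate K7, crate M2, crate R6 | the dry ground: crate K3, crate K5, crate K6, crate R5]
10. Warden goes back to the marsh camp alone.  [the marsh camp: crate K7, crate M2, crate R6 | the dry ground: crate K3, crate K5, crate K6, crate R5]
11. Warden goes to the dry ground with crate K7.  [the marsh camp: crate M2, crate R6 | the dry ground: crate K3, crate K5, crate K6, crate K7, crate R5]
12. Warden goes back to the marsh camp alone.  [the marsh camp: crate M2, crate R6 | the dry ground: crate K3, crate K5, crate K6, crate K7, crate R5]
13. Warden goes to the dry ground with crate M2.  [the marsh camp: crate R6 | the dry ground: crate K3, crate K5, crate K6, crate K7, crate M2, crate R5]
14. Warden goes back to the marsh camp alone.  [the marsh camp: crate R6 | the dry ground: crate K3, crate K5, crate K6, crate K7, crate M2, crate R5]
15. Warden goes to the dry ground with crate R6.  [the marsh camp: — | the dry ground: crate K3, crate K5, crate K6, crate K7, crate M2, crate R5, crate R6]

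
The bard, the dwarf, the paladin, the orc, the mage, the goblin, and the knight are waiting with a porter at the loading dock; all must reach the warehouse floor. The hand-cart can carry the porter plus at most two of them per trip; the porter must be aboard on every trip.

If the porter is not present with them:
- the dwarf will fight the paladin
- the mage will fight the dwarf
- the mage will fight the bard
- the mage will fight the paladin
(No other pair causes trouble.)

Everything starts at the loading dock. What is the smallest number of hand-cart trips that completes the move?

Counting alone: the porter can take at most 2 across per trip to the warehouse floor, so moving all 7 needs at least 4 loaded trips out, with a return between consecutive ones — at least 7 crossings.
The safety rule pushes this higher. Following every safe sequence of crossings, the most of the 7 that can be at the warehouse floor as the hand-cart arrives there on crossings 7, 9 is 5, 6 respectively — never all 7.
So no plan with fewer than 11 crossings exists, and this one achieves 11:
1. Porter goes to the warehouse floor with the dwarf and the mage.  [the loading dock: the bard, the goblin, the knight, the orc, the paladin | the warehouse floor: the dwarf, the mage]
2. Porter goes back to the loading dock with the dwarf.  [the loading dock: the bard, the dwarf, the goblin, the knight, the orc, the paladin | the warehouse floor: the mage]
3. Porter goes to the warehouse floor with the bard and the dwarf.  [the loading dock: the goblin, the knight, the orc, the paladin | the warehouse floor: the bard, the dwarf, the mage]
4. Porter goes back to the loading dock with the mage.  [the loading dock: the goblin, the knight, the mage, the orc, the paladin | the warehouse floor: the bard, the dwarf]
5. Porter goes to the warehouse floor with the orc and the paladin.  [the loading dock: the goblin, the knight, the mage | the warehouse floor: the bard, the dwarf, the orc, the paladin]
6. Porter goes back to the loading dock with the dwarf.  [the loading dock: the dwarf, the goblin, the knight, the mage | the warehouse floor: the bard, the orc, the paladin]
7. Porter goes to the warehouse floor with the dwarf and the goblin.  [the loading dock: the knight, the mage | the warehouse floor: the bard, the dwarf, the goblin, the orc, the paladin]
8. Porter goes back to the loading dock with the dwarf.  [the loading dock: the dwarf, the knight, the mage | the warehouse floor: the bard, the goblin, the orc, the paladin]
9. Porter goes to the warehouse floor with the dwarf and the knight.  [the loading dock: the mage | the warehouse floor: the bard, the dwarf, the goblin, the knight, the orc, the paladin]
10. Porter goes back to the loading dock with the dwarf.  [the loading dock: the dwarf, the mage | the warehouse floor: the bard, the goblin, the knight, the orc, the paladin]
11. Porter goes to the warehouse floor with the dwarf and the mage.  [the loading dock: — | the warehouse floor: the bard, the dwarf, the goblin, the knight, the mage, the orc, the paladin]

11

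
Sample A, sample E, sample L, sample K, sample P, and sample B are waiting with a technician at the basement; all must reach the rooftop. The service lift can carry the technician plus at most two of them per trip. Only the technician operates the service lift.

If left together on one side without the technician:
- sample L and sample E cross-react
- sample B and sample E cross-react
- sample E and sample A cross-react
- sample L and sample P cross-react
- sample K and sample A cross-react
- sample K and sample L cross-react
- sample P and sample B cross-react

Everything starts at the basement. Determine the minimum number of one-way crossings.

Whatever the first load, the items left behind include a forbidden pair without the technician. No opening move is safe, so no plan exists.

impossible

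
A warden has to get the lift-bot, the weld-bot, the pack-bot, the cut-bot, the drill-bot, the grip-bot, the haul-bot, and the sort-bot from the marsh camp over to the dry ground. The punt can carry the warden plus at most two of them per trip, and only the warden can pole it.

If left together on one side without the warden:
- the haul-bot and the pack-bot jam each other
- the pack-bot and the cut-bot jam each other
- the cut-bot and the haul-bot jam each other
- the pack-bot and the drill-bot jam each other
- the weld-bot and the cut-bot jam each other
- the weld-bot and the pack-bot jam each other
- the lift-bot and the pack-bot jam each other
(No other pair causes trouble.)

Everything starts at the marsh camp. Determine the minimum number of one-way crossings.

Counting alone: the warden can take at most 2 across per trip to the dry ground, so moving all 8 needs at least 4 loaded trips out, with a return between consecutive ones — at least 7 crossings.
The safety rule pushes this higher. Following every safe sequence of crossings, the most of the 8 that can be at the dry ground as the punt arrives there on crossings 7, 9, 11 is 5, 6, 7 respectively — never all 8.
So no plan with fewer than 13 crossings exists, and this one achieves 13:
1. Warden goes to the dry ground with the cut-bot and the pack-bot.  [the marsh camp: the drill-bot, the grip-bot, the haul-bot, the lift-bot, the sort-bot, the weld-bot | the dry ground: the cut-bot, the pack-bot]
2. Warden goes back to the marsh camp with the pack-bot.  [the marsh camp: the drill-bot, the grip-bot, the haul-bot, the lift-bot, the pack-bot, the sort-bot, the weld-bot | the dry ground: the cut-bot]
3. Warden goes to the dry ground with the lift-bot and the pack-bot.  [the marsh camp: the drill-bot, the grip-bot, the haul-bot, the sort-bot, the weld-bot | the dry ground: the cut-bot, the lift-bot, the pack-bot]
4. Warden goes back to the marsh camp with the pack-bot.  [the marsh camp: the drill-bot, the grip-bot, the haul-bot, the pack-bot, the sort-bot, the weld-bot | the dry ground: the cut-bot, the lift-bot]
5. Warden goes to the dry ground with the drill-bot and the pack-bot.  [the marsh camp: the grip-bot, the haul-bot, the sort-bot, the weld-bot | the dry ground: the cut-bot, the drill-bot, the lift-bot, the pack-bot]
6. Warden goes back to the marsh camp with the pack-bot.  [the marsh camp: the grip-bot, the haul-bot, the pack-bot, the sort-bot, the weld-bot | the dry ground: the cut-bot, the drill-bot, the lift-bot]
7. Warden goes to the dry ground with the haul-bot and the weld-bot.  [the marsh camp: the grip-bot, the pack-bot, the sort-bot | the dry ground: the cut-bot, the drill-bot, the haul-bot, the lift-bot, the weld-bot]
8. Warden goes back to the marsh camp with the cut-bot.  [the marsh camp: the cut-bot, the grip-bot, the pack-bot, the sort-bot | the dry ground: the drill-bot, the haul-bot, the lift-bot, the weld-bot]
9. Warden goes to the dry ground with the grip-bot and the pack-bot.  [the marsh camp: the cut-bot, the sort-bot | the dry ground: the drill-bot, the grip-bot, the haul-bot, the lift-bot, the pack-bot, the weld-bot]
10. Warden goes back to the marsh camp with the pack-bot.  [the marsh camp: the cut-bot, the pack-bot, the sort-bot | the dry ground: the drill-bot, the grip-bot, the haul-bot, the lift-bot, the weld-bot]
11. Warden goes to the dry ground with the pack-bot and the sort-bot.  [the marsh camp: the cut-bot | the dry ground: the drill-bot, the grip-bot, the haul-bot, the lift-bot, the pack-bot, the sort-bot, the weld-bot]
12. Warden goes back to the marsh camp with the pack-bot.  [the marsh camp: the cut-bot, the pack-bot | the dry ground: the drill-bot, the grip-bot, the haul-bot, the lift-bot, the sort-bot, the weld-bot]
13. Warden goes to the dry ground with the cut-bot and the pack-bot.  [the marsh camp: — | the dry ground: the cut-bot, the drill-bot, the grip-bot, the haul-bot, the lift-bot, the pack-bot, the sort-bot, the weld-bot]

13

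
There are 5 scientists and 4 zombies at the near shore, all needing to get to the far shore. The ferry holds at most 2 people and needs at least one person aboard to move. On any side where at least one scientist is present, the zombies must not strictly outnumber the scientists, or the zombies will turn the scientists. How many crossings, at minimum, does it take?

15

Counting alone: each trip to the far shore takes at most 2 across and each return brings at least 1 back, so after t trips out (and t−1 returns) at most 2t − (t−1) of the 9 are across; that first reaches 9 at t = 8, so at least 15 crossings are needed.
The plan below uses exactly 15 crossings, so it is optimal:
1. 2 zombies → the far shore.  (the near shore: 5S 2Z; the far shore: 0S 2Z)
2. 1 zombie ← the near shore.  (the near shore: 5S 3Z; the far shore: 0S 1Z)
3. 2 zombies → the far shore.  (the near shore: 5S 1Z; the far shore: 0S 3Z)
4. 1 zombie ← the near shore.  (the near shore: 5S 2Z; the far shore: 0S 2Z)
5. 2 scientists → the far shore.  (the near shore: 3S 2Z; the far shore: 2S 2Z)
6. 1 zombie ← the near shore.  (the near shore: 3S 3Z; the far shore: 2S 1Z)
7. 1 scientist and 1 zombie → the far shore.  (the near shore: 2S 2Z; the far shore: 3S 2Z)
8. 1 scientist ← the near shore.  (the near shore: 3S 2Z; the far shore: 2S 2Z)
9. 1 scientist and 1 zombie → the far shore.  (the near shore: 2S 1Z; the far shore: 3S 3Z)
10. 1 zombie ← the near shore.  (the near shore: 2S 2Z; the far shore: 3S 2Z)
11. 1 scientist and 1 zombie → the far shore.  (the near shore: 1S 1Z; the far shore: 4S 3Z)
12. 1 scientist ← the near shore.  (the near shore: 2S 1Z; the far shore: 3S 3Z)
13. 1 scientist and 1 zombie → the far shore.  (the near shore: 1S 0Z; the far shore: 4S 4Z)
14. 1 zombie ← the near shore.  (the near shore: 1S 1Z; the far shore: 4S 3Z)
15. 1 scientist and 1 zombie → the far shore.  (the near shore: 0S 0Z; the far shore: 5S 4Z)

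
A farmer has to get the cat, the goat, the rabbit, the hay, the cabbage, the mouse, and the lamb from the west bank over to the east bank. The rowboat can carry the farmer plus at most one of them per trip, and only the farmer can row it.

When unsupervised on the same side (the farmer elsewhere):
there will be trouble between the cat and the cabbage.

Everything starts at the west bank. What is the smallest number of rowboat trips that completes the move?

Counting alone: the farmer can take at most 1 across per trip to the east bank, so moving all 7 needs at least 7 loaded trips out, with a return between consecutive ones — at least 13 crossings.
The plan below uses exactly 13 crossings, so it is optimal:
1. Farmer goes to the east bank with the cat.
2. Farmer goes back to the west bank alone.
3. Farmer goes to the east bank with the goat.
4. Farmer goes back to the west bank alone.
5. Farmer goes to the east bank with the rabbit.
6. Farmer goes back to the west bank alone.
7. Farmer goes to the east bank with the hay.
8. Farmer goes back to the west bank alone.
9. Farmer goes to the east bank with the mouse.
10. Farmer goes back to the west bank alone.
11. Farmer goes to the east bank with the lamb.
12. Farmer goes back to the west bank alone.
13. Farmer goes to the east bank with the cabbage.

13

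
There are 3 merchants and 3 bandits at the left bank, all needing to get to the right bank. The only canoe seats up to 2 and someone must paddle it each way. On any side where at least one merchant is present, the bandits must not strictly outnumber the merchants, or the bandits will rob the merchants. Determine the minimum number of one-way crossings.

Counting alone: each trip to the right bank takes at most 2 across and each return brings at least 1 back, so after t trips out (and t−1 returns) at most 2t − (t−1) of the 6 are across; that first reaches 6 at t = 5, so at least 9 crossings are needed.
The safety rule pushes this higher. Following every safe sequence of crossings, the most of the 6 that can be at the right bank as the canoe arrives there on crossing 9 is 5 — never all 6.
So no plan with fewer than 11 crossings exists, and this one achieves 11:
1. 2 bandits → the right bank.  (the left bank: 3M 1B; the right bank: 0M 2B)
2. 1 bandit ← the left bank.  (the left bank: 3M 2B; the right bank: 0M 1B)
3. 2 bandits → the right bank.  (the left bank: 3M 0B; the right bank: 0M 3B)
4. 1 bandit ← the left bank.  (the left bank: 3M 1B; the right bank: 0M 2B)
5. 2 merchants → the right bank.  (the left bank: 1M 1B; the right bank: 2M 2B)
6. 1 merchant and 1 bandit ← the left bank.  (the left bank: 2M 2B; the right bank: 1M 1B)
7. 2 merchants → the right bank.  (the left bank: 0M 2B; the right bank: 3M 1B)
8. 1 bandit ← the left bank.  (the left bank: 0M 3B; the right bank: 3M 0B)
9. 2 bandits → the right bank.  (the left bank: 0M 1B; the right bank: 3M 2B)
10. 1 bandit ← the left bank.  (the left bank: 0M 2B; the right bank: 3M 1B)
11. 2 bandits → the right bank.  (the left bank: 0M 0B; the right bank: 3M 3B)

11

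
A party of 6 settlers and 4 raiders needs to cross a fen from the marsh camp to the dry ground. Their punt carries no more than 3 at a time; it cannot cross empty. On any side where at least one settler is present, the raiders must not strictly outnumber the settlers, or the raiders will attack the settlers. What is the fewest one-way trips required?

9

Counting alone: each trip to the dry ground takes at most 3 across and each return brings at least 1 back, so after t trips out (and t−1 returns) at most 3t − (t−1) of the 10 are across; that first reaches 10 at t = 5, so at least 9 crossings are needed.
The plan below uses exactly 9 crossings, so it is optimal:
1. 2 raiders → the dry ground.  (the marsh camp: 6S 2R; the dry ground: 0S 2R)
2. 1 raider ← the marsh camp.  (the marsh camp: 6S 3R; the dry ground: 0S 1R)
3. 3 raiders → the dry ground.  (the marsh camp: 6S 0R; the dry ground: 0S 4R)
4. 1 raider ← the marsh camp.  (the marsh camp: 6S 1R; the dry ground: 0S 3R)
5. 3 settlers → the dry ground.  (the marsh camp: 3S 1R; the dry ground: 3S 3R)
6. 1 raider ← the marsh camp.  (the marsh camp: 3S 2R; the dry ground: 3S 2R)
7. 1 settler and 2 raiders → the dry ground.  (the marsh camp: 2S 0R; the dry ground: 4S 4R)
8. 1 raider ← the marsh camp.  (the marsh camp: 2S 1R; the dry ground: 4S 3R)
9. 2 settlers and 1 raider → the dry ground.  (the marsh camp: 0S 0R; the dry ground: 6S 4R)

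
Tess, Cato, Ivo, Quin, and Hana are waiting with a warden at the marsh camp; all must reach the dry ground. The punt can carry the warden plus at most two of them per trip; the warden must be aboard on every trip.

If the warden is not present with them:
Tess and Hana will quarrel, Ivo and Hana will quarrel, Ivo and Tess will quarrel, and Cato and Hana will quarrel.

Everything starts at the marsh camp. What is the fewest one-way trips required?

7

Counting alone: the warden can take at most 2 across per trip to the dry ground, so moving all 5 needs at least 3 loaded trips out, with a return between consecutive ones — at least 5 crossings.
The safety rule pushes this higher. Following every safe sequence of crossings, the most of the 5 that can be at the dry ground as the punt arrives there on crossing 5 is 4 — never all 5.
So no plan with fewer than 7 crossings exists, and this one achieves 7:
1. Warden goes to the dry ground with Hana and Tess.
2. Warden goes back to the marsh camp with Tess.
3. Warden goes to the dry ground with Cato and Tess.
4. Warden goes back to the marsh camp with Hana.
5. Warden goes to the dry ground with Ivo and Quin.
6. Warden goes back to the marsh camp with Tess.
7. Warden goes to the dry ground with Hana and Tess.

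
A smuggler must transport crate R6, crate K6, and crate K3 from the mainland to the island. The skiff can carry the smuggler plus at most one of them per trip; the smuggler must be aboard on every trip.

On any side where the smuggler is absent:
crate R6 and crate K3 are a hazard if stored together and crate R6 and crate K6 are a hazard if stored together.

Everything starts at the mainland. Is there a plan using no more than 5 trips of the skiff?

Counting alone: the smuggler can take at most 1 across per trip to the island, so moving all 3 needs at least 3 loaded trips out, with a return between consecutive ones — at least 5 crossings.
The safety rule pushes this higher. Following every safe sequence of crossings, the most of the 3 that can be at the island as the skiff arrives there on crossing 5 is 2 — never all 3.
So the move cannot be finished within 5 crossings. (The shortest complete plan takes 7:)
1. Smuggler goes to the island with crate R6.  [the mainland: crate K3, crate K6 | the island: crate R6]
2. Smuggler goes back to the mainland alone.  [the mainland: crate K3, crate K6 | the island: crate R6]
3. Smuggler goes to the island with crate K6.  [the mainland: crate K3 | the island: crate K6, crate R6]
4. Smuggler goes back to the mainland with crate R6.  [the mainland: crate K3, crate R6 | the island: crate K6]
5. Smuggler goes to the island with crate K3.  [the mainland: crate R6 | the island: crate K3, crate K6]
6. Smuggler goes back to the mainland alone.  [the mainland: crate R6 | the island: crate K3, crate K6]
7. Smuggler goes to the island with crate R6.  [the mainland: — | the island: crate K3, crate K6, crate R6]

No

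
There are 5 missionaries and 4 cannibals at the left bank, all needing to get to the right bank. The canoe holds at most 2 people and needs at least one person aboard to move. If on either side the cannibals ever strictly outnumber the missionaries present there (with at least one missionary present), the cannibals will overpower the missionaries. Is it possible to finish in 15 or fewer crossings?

Yes — this plan uses 15 crossings (≤ 15):
1. 2 cannibals → the right bank.  (the left bank: 5M 2C; the right bank: 0M 2C)
2. 1 cannibal ← the left bank.  (the left bank: 5M 3C; the right bank: 0M 1C)
3. 2 cannibals → the right bank.  (the left bank: 5M 1C; the right bank: 0M 3C)
4. 1 cannibal ← the left bank.  (the left bank: 5M 2C; the right bank: 0M 2C)
5. 2 missionaries → the right bank.  (the left bank: 3M 2C; the right bank: 2M 2C)
6. 1 cannibal ← the left bank.  (the left bank: 3M 3C; the right bank: 2M 1C)
7. 1 missionary and 1 cannibal → the right bank.  (the left bank: 2M 2C; the right bank: 3M 2C)
8. 1 missionary ← the left bank.  (the left bank: 3M 2C; the right bank: 2M 2C)
9. 1 missionary and 1 cannibal → the right bank.  (the left bank: 2M 1C; the right bank: 3M 3C)
10. 1 cannibal ← the left bank.  (the left bank: 2M 2C; the right bank: 3M 2C)
11. 1 missionary and 1 cannibal → the right bank.  (the left bank: 1M 1C; the right bank: 4M 3C)
12. 1 missionary ← the left bank.  (the left bank: 2M 1C; the right bank: 3M 3C)
13. 1 missionary and 1 cannibal → the right bank.  (the left bank: 1M 0C; the right bank: 4M 4C)
14. 1 cannibal ← the left bank.  (the left bank: 1M 1C; the right bank: 4M 3C)
15. 1 missionary and 1 cannibal → the right bank.  (the left bank: 0M 0C; the right bank: 5M 4C)

Yes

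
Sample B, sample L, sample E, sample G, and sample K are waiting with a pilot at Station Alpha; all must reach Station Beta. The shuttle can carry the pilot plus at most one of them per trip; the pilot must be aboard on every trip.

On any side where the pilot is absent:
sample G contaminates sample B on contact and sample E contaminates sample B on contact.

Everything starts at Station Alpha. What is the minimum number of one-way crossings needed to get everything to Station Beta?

Counting alone: the pilot can take at most 1 across per trip to Station Beta, so moving all 5 needs at least 5 loaded trips out, with a return between consecutive ones — at least 9 crossings.
The safety rule pushes this higher. Following every safe sequence of crossings, the most of the 5 that can be at Station Beta as the shuttle arrives there on crossing 9 is 4 — never all 5.
So no plan with fewer than 11 crossings exists, and this one achieves 11:
1. Pilot goes to Station Beta with sample B.
2. Pilot goes back to Station Alpha alone.
3. Pilot goes to Station Beta with sample L.
4. Pilot goes back to Station Alpha alone.
5. Pilot goes to Station Beta with sample E.
6. Pilot goes back to Station Alpha with sample B.
7. Pilot goes to Station Beta with sample G.
8. Pilot goes back to Station Alpha alone.
9. Pilot goes to Station Beta with sample K.
10. Pilot goes back to Station Alpha alone.
11. Pilot goes to Station Beta with sample B.

11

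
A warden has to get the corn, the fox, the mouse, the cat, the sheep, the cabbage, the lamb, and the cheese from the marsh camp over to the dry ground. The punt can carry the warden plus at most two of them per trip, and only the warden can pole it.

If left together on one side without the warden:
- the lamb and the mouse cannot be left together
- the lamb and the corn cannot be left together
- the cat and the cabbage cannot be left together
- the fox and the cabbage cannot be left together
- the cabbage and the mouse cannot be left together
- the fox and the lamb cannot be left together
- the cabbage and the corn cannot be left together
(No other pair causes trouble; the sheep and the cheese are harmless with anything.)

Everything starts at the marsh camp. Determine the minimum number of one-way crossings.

9

Counting alone: the warden can take at most 2 across per trip to the dry ground, so moving all 8 needs at least 4 loaded trips out, with a return between consecutive ones — at least 7 crossings.
The safety rule pushes this higher. Following every safe sequence of crossings, the most of the 8 that can be at the dry ground as the punt arrives there on crossing 7 is 6 — never all 8.
So no plan with fewer than 9 crossings exists, and this one achieves 9:
1. Warden goes to the dry ground with the cabbage and the lamb.  [the marsh camp: the cat, the cheese, the corn, the fox, the mouse, the sheep | the dry ground: the cabbage, the lamb]
2. Warden goes back to the marsh camp alone.  [the marsh camp: the cat, the cheese, the corn, the fox, the mouse, the sheep | the dry ground: the cabbage, the lamb]
3. Warden goes to the dry ground with the corn and the fox.  [the marsh camp: the cat, the cheese, the mouse, the sheep | the dry ground: the cabbage, the corn, the fox, the lamb]
4. Warden goes back to the marsh camp with the cabbage and the lamb.  [the marsh camp: the cabbage, the cat, the cheese, the lamb, the mouse, the sheep | the dry ground: the corn, the fox]
5. Warden goes to the dry ground with the cat and the mouse.  [the marsh camp: the cabbage, the cheese, the lamb, the sheep | the dry ground: the cat, the corn, the fox, the mouse]
6. Warden goes back to the marsh camp alone.  [the marsh camp: the cabbage, the cheese, the lamb, the sheep | the dry ground: the cat, the corn, the fox, the mouse]
7. Warden goes to the dry ground with the cheese and the sheep.  [the marsh camp: the cabbage, the lamb | the dry ground: the cat, the cheese, the corn, the fox, the mouse, the sheep]
8. Warden goes back to the marsh camp alone.  [the marsh camp: the cabbage, the lamb | the dry ground: the cat, the cheese, the corn, the fox, the mouse, the sheep]
9. Warden goes to the dry ground with the cabbage and the lamb.  [the marsh camp: — | the dry ground: the cabbage, the cat, the cheese, the corn, the fox, the lamb, the mouse, the sheep]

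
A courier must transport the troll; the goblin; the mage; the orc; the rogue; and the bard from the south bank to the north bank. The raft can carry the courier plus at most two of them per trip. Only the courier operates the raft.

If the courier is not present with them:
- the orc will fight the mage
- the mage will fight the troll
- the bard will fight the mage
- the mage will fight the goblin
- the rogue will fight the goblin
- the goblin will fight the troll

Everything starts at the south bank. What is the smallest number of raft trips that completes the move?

Counting alone: the courier can take at most 2 across per trip to the north bank, so moving all 6 needs at least 3 loaded trips out, with a return between consecutive ones — at least 5 crossings.
The safety rule pushes this higher. Following every safe sequence of crossings, the most of the 6 that can be at the north bank as the raft arrives there on crossings 5, 7 is 4, 5 respectively — never all 6.
So no plan with fewer than 9 crossings exists, and this one achieves 9:
1. Courier goes to the north bank with the goblin and the mage.
2. Courier goes back to the south bank with the goblin.
3. Courier goes to the north bank with the rogue and the troll.
4. Courier goes back to the south bank with the troll.
5. Courier goes to the north bank with the orc and the troll.
6. Courier goes back to the south bank with the mage.
7. Courier goes to the north bank with the bard and the goblin.
8. Courier goes back to the south bank with the goblin.
9. Courier goes to the north bank with the goblin and the mage.

9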